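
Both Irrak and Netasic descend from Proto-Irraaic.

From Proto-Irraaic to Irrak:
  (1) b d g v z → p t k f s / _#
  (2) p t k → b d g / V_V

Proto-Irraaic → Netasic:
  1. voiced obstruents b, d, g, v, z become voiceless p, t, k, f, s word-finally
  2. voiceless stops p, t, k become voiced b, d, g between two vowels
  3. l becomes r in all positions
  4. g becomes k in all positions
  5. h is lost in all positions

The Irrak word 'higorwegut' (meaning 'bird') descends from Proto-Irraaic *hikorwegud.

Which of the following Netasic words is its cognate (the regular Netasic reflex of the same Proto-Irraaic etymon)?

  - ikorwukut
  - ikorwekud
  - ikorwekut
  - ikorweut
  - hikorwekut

ikorwekut

Netasic: start from *hikorwegud.
  rule 1 (final devoicing): hikorwegud → hikorwegut
  rule 2 (intervocalic voicing): hikorwegut → higorwegut
  rule 3: no change — higorwegut
  rule 4 (unconditioned shift): higorwegut → hikorwekut
  rule 5 (h-loss): hikorwekut → ikorwekut
  ⇒ Netasic ikorwekut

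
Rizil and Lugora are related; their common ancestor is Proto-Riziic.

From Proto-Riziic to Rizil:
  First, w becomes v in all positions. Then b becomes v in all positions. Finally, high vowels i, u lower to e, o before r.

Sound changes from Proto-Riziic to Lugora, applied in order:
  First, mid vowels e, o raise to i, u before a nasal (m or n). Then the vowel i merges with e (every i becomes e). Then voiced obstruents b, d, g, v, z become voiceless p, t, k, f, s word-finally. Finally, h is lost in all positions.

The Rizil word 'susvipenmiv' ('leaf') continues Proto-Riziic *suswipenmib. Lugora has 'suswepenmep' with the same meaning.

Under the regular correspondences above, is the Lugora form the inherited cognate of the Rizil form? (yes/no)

Derive the expected Lugora reflex of *suswipenmib:
Lugora: *suswipenmib
  suswipenmib → suswipinmib   [pre-nasal raising]
  suswipinmib → suswepenmeb   [vowel merger]
  suswepenmeb → suswepenmep   [final devoicing]
  suswepenmep (rule 4 does not apply)
  giving Lugora suswepenmep.
Lugora 'suswepenmep' matches the regular reflex exactly, so the pair is cognate.

yes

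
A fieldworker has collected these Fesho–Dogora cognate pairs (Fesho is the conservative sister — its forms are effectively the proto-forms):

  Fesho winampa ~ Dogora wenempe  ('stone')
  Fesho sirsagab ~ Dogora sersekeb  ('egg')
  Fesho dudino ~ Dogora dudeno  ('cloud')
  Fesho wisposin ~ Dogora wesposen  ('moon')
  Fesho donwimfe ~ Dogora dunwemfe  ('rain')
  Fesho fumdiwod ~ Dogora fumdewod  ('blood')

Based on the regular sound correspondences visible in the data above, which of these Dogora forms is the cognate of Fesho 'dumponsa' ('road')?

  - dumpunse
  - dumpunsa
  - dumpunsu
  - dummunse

dumpunse

donwimfe ~ dunwemfe — Fesho o corresponds to Dogora u after a consonant, before a nasal.
winampa ~ wenempe — Fesho a corresponds to Dogora e word-finally.
Applying these to Fesho 'dumponsa':
  dumponsa → dumpunsa   (o→u after a consonant, before a nasal)
  dumpunsa → dumpunse   (a→e word-finally)
So the Dogora cognate is 'dumpunse'.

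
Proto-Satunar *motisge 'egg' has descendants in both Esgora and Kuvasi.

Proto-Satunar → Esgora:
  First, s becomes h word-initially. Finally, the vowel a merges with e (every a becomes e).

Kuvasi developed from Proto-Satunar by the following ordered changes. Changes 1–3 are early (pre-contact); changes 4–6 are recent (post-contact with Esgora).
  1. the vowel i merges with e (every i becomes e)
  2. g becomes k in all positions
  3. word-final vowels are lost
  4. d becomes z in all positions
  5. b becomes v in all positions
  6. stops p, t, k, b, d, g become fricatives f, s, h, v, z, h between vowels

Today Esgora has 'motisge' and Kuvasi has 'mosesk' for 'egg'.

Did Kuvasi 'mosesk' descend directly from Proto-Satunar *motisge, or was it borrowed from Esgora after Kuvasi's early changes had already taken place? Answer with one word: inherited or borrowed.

inherited

If inherited, *motisge would pass through all of Kuvasi's changes:
Kuvasi: start from *motisge.
  rule 1 (vowel merger): motisge → motesge
  rule 2 (unconditioned shift): motesge → moteske
  rule 3 (apocope): moteske → motesk
  rule 4: no change — motesk
  rule 5: no change — motesk
  rule 6 (intervocalic lenition): motesk → mosesk
  ⇒ Kuvasi mosesk
If borrowed from Esgora 'motisge' after the early changes, it would undergo only the recent ones:
  rule 4 (unconditioned shift): no change (motisge)
  rule 5 (unconditioned shift): no change (motisge)
  rule 6 (intervocalic lenition): motisge → mosisge
  ⇒ as a loan: mosisge
Kuvasi 'mosesk' matches the inherited outcome exactly, so it is an inherited cognate, not a loan.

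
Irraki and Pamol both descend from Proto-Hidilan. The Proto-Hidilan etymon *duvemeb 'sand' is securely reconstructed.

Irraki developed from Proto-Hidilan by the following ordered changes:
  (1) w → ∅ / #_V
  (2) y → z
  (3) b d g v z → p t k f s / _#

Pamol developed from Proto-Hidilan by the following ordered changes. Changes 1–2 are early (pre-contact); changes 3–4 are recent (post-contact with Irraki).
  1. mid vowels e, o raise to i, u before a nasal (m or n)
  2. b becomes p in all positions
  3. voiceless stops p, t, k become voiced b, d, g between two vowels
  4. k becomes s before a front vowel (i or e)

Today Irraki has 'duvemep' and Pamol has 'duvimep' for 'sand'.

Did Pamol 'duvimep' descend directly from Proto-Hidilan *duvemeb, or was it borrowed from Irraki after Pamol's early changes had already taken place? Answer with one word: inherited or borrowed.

inherited

If inherited, *duvemeb would pass through all of Pamol's changes:
Pamol: *duvemeb > duvimeb > duvimep  (by pre-nasal raising, unconditioned shift)
If borrowed from Irraki 'duvemep' after the early changes, it would undergo only the recent ones:
  rule 3 (intervocalic voicing): no change (duvemep)
  rule 4 (palatalisation): no change (duvemep)
  ⇒ as a loan: duvemep
Pamol 'duvimep' matches the inherited outcome exactly, so it is an inherited cognate, not a loan.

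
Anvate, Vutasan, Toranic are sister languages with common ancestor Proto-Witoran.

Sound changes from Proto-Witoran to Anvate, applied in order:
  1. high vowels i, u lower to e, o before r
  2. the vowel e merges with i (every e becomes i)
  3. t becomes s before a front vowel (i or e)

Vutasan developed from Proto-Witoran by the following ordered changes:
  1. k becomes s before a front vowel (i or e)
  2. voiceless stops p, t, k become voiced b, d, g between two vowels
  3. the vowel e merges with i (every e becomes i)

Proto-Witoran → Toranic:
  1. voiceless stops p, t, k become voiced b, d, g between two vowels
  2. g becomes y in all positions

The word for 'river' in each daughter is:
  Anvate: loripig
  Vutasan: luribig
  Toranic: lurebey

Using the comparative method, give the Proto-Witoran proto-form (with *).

*lurepeg

Position 7: Anvate has g, Vutasan has g, Toranic has y. Anvate preserves g here (none of its changes turn any other segment into g), so the proto-segment is *g.
Position 4: Anvate has i, Vutasan has i, Toranic has e. Toranic preserves e here (none of its changes turn any other segment into e), so the proto-segment is *e.
This points to *lurepeg. Verify forward in each daughter:
Anvate: *lurepeg > lorepeg > loripig  (by pre-rhotic lowering, vowel merger)
Vutasan: start from *lurepeg.
  rule 1: no change — lurepeg
  rule 2 (intervocalic voicing): lurepeg → lurebeg
  rule 3 (vowel merger): lurebeg → luribig
  ⇒ Vutasan luribig
Toranic: *lurepeg
  lurepeg → lurebeg   [intervocalic voicing]
  lurebeg → lurebey   [unconditioned shift]
  giving Toranic lurebey.
Only *lurepeg yields all of Anvate loripig, Vutasan luribig, Toranic lurebey.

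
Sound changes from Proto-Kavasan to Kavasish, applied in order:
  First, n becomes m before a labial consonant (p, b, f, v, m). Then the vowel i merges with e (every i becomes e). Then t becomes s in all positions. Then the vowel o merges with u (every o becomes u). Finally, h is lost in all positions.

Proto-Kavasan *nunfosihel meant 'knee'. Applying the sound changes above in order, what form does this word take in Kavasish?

Kavasish: start from *nunfosihel.
  rule 1 (nasal place assimilation): nunfosihel → numfosihel
  rule 2 (vowel merger): numfosihel → numfosehel
  rule 3: no change — numfosehel
  rule 4 (vowel merger): numfosehel → numfusehel
  rule 5 (h-loss): numfusehel → numfuseel
  ⇒ Kavasish numfuseel

numfuseel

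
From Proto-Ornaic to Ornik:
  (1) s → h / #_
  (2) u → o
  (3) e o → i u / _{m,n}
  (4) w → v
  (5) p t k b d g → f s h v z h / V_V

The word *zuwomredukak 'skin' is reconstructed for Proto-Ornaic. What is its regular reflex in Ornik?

Ornik: start from *zuwomredukak.
  rule 1: no change — zuwomredukak
  rule 2 (vowel merger): zuwomredukak → zowomredokak
  rule 3 (pre-nasal raising): zowomredokak → zowumredokak
  rule 4 (unconditioned shift): zowumredokak → zovumredokak
  rule 5 (intervocalic lenition): zovumredokak → zovumrezohak
  ⇒ Ornik zovumrezohak

zovumrezohak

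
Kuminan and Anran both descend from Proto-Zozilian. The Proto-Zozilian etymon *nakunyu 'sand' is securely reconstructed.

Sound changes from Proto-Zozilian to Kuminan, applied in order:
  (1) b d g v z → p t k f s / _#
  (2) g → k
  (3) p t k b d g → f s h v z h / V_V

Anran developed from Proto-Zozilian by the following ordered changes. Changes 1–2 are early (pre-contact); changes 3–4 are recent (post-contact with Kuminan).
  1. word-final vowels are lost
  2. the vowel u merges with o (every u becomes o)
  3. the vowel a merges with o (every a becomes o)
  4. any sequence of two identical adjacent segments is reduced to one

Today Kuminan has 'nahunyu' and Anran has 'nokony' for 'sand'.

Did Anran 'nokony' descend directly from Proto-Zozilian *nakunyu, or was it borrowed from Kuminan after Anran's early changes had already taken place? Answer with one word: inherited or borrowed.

If inherited, *nakunyu would pass through all of Anran's changes:
Anran: *nakunyu > nakuny > nakony > nokony  (by apocope, vowel merger, vowel merger)
If borrowed from Kuminan 'nahunyu' after the early changes, it would undergo only the recent ones:
  rule 3 (vowel merger): nahunyu → nohunyu
  rule 4 (degemination): no change (nohunyu)
  ⇒ as a loan: nohunyu
Anran 'nokony' matches the inherited outcome exactly, so it is an inherited cognate, not a loan.

inherited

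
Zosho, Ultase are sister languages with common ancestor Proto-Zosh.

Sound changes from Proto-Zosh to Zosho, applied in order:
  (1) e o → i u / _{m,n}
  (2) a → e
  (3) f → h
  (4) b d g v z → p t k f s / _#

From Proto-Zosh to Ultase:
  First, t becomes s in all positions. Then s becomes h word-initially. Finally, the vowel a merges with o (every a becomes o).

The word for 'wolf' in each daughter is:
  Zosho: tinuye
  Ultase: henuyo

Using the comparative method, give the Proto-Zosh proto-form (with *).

*tenuya

Position 6: Zosho has e, Ultase has o. Taking the neighbouring segments as reconstructed: Zosho e could go back to *a or *e; Ultase o could go back to *a or *o — the one source consistent with every daughter is *a.
Position 1: Zosho has t, Ultase has h. Taking the neighbouring segments as reconstructed: Zosho t can only go back to *t; Ultase h could go back to *t or *s or *h — the one source consistent with every daughter is *t.
Continuing position by position gives *tenuya; check it forward:
Zosho: start from *tenuya.
  rule 1 (pre-nasal raising): tenuya → tinuya
  rule 2 (vowel merger): tinuya → tinuye
  rule 3: no change — tinuye
  rule 4: no change — tinuye
  ⇒ Zosho tinuye
Ultase: start from *tenuya.
  rule 1 (unconditioned shift): tenuya → senuya
  rule 2 (debuccalisation): senuya → henuya
  rule 3 (vowel merger): henuya → henuyo
  ⇒ Ultase henuyo
Only *tenuya yields all of Zosho tinuye, Ultase henuyo.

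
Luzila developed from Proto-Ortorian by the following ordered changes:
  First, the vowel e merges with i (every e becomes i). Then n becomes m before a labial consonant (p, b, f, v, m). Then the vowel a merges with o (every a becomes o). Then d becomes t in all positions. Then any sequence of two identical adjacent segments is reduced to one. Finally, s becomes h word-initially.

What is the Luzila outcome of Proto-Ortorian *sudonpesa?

Luzila: *sudonpesa > sudonpisa > sudompisa > sudompiso > sutompiso > hutompiso  (by vowel merger, nasal place assimilation, vowel merger, unconditioned shift, debuccalisation)

hutompiso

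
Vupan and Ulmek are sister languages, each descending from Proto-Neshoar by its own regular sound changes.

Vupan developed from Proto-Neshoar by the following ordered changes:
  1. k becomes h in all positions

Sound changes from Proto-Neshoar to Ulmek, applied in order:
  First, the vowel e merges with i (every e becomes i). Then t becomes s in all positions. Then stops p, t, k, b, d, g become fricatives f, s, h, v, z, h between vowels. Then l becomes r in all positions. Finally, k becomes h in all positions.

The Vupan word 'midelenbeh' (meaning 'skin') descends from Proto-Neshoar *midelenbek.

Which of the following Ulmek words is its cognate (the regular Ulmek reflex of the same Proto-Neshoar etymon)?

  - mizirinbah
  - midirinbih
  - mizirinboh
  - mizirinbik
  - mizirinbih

mizirinbih

Ulmek: start from *midelenbek.
  rule 1 (vowel merger): midelenbek → midilinbik
  rule 2: no change — midilinbik
  rule 3 (intervocalic lenition): midilinbik → mizilinbik
  rule 4 (unconditioned shift): mizilinbik → mizirinbik
  rule 5 (unconditioned shift): mizirinbik → mizirinbih
  ⇒ Ulmek mizirinbih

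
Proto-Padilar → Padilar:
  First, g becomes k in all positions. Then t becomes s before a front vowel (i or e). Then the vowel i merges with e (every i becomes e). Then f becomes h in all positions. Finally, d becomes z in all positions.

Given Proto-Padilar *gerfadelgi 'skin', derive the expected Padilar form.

kerhazelke

Padilar: start from *gerfadelgi.
  rule 1 (unconditioned shift): gerfadelgi → kerfadelki
  rule 2: no change — kerfadelki
  rule 3 (vowel merger): kerfadelki → kerfadelke
  rule 4 (unconditioned shift): kerfadelke → kerhadelke
  rule 5 (unconditioned shift): kerhadelke → kerhazelke
  ⇒ Padilar kerhazelke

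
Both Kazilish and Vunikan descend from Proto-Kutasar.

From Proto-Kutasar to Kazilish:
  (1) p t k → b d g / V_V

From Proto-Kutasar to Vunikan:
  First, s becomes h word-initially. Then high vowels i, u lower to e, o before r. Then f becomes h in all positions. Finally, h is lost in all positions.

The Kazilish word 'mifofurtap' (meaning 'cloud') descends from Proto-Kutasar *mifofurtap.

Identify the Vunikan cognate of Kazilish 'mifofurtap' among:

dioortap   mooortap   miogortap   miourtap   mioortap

Vunikan: start from *mifofurtap.
  rule 1: no change — mifofurtap
  rule 2 (pre-rhotic lowering): mifofurtap → mifofortap
  rule 3 (unconditioned shift): mifofortap → mihohortap
  rule 4 (h-loss): mihohortap → mioortap
  ⇒ Vunikan mioortap
The other candidates each miss or misapply at least one Vunikan change.

mioortap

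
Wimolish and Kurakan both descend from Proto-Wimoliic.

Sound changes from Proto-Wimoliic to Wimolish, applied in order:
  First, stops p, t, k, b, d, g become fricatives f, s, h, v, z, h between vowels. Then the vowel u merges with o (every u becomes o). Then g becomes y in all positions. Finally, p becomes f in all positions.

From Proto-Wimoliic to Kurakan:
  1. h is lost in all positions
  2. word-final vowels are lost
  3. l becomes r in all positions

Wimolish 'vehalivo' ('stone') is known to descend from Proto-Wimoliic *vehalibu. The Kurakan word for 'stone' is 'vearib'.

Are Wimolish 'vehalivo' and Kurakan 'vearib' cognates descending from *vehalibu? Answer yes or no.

Derive the expected Kurakan reflex of *vehalibu:
Kurakan: start from *vehalibu.
  rule 1 (h-loss): vehalibu → vealibu
  rule 2 (apocope): vealibu → vealib
  rule 3 (unconditioned shift): vealib → vearib
  ⇒ Kurakan vearib
Kurakan 'vearib' matches the regular reflex exactly, so the pair is cognate.

yes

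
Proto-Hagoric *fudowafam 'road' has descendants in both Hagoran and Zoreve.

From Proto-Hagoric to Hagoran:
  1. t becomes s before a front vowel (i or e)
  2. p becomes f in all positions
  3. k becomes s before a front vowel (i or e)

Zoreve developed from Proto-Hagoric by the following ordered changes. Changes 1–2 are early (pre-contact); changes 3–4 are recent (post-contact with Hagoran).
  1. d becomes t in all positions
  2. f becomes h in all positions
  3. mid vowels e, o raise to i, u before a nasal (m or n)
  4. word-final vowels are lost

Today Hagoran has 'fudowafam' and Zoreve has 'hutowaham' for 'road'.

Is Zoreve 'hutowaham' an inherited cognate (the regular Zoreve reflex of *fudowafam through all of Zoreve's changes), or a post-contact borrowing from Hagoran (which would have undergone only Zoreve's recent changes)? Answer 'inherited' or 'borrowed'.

If inherited, *fudowafam would pass through all of Zoreve's changes:
Zoreve: *fudowafam
  fudowafam → futowafam   [unconditioned shift]
  futowafam → hutowaham   [unconditioned shift]
  hutowaham (rule 3 does not apply)
  hutowaham (rule 4 does not apply)
  giving Zoreve hutowaham.
If borrowed from Hagoran 'fudowafam' after the early changes, it would undergo only the recent ones:
  rule 3 (pre-nasal raising): no change (fudowafam)
  rule 4 (apocope): no change (fudowafam)
  ⇒ as a loan: fudowafam
Zoreve 'hutowaham' matches the inherited outcome exactly, so it is an inherited cognate, not a loan.

inherited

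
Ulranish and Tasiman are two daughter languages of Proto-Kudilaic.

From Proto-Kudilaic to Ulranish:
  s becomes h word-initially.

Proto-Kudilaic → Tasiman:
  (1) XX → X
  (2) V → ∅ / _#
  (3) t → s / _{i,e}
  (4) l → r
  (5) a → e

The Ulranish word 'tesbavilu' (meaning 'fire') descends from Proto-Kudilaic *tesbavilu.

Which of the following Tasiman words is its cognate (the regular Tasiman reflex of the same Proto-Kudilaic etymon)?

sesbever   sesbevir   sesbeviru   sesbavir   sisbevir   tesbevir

sesbevir

Tasiman: *tesbavilu > tesbavil > sesbavil > sesbavir > sesbevir  (by apocope, palatalisation, unconditioned shift, vowel merger)
The other candidates each miss or misapply at least one Tasiman change.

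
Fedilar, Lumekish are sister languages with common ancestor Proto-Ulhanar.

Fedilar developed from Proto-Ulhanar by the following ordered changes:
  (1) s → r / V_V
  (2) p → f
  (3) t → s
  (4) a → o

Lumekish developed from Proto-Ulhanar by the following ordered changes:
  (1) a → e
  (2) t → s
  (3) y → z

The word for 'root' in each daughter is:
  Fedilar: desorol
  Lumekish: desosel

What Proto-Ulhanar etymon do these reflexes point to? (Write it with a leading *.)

Position 5: Fedilar has r, Lumekish has s. Taking the neighbouring segments as reconstructed: Fedilar r could go back to *s or *r; Lumekish s could go back to *t or *s — the one source consistent with every daughter is *s.
Position 6: Fedilar has o, Lumekish has e. Taking the neighbouring segments as reconstructed: Fedilar o could go back to *a or *o; Lumekish e could go back to *a or *e — the one source consistent with every daughter is *a.
Position 3: Fedilar has s, Lumekish has s. Taking the neighbouring segments as reconstructed: Fedilar s can only go back to *t; Lumekish s could go back to *t or *s — the one source consistent with every daughter is *t.
Verify the candidate proto-form against each daughter:
Fedilar: *detosal
  detosal → detoral   [rhotacism]
  detoral (rule 2 does not apply)
  detoral → desoral   [unconditioned shift]
  desoral → desorol   [vowel merger]
  giving Fedilar desorol.
Lumekish: start from *detosal.
  rule 1 (vowel merger): detosal → detosel
  rule 2 (unconditioned shift): detosel → desosel
  rule 3: no change — desosel
  ⇒ Lumekish desosel
Only *detosal yields all of Fedilar desorol, Lumekish desosel.

*detosal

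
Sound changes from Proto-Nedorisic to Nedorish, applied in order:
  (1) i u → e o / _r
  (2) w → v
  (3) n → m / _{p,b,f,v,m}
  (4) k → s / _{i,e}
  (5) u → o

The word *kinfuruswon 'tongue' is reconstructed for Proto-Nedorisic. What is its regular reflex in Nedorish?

Nedorish: start from *kinfuruswon.
  rule 1 (pre-rhotic lowering): kinfuruswon → kinforuswon
  rule 2 (unconditioned shift): kinforuswon → kinforusvon
  rule 3 (nasal place assimilation): kinforusvon → kimforusvon
  rule 4 (palatalisation): kimforusvon → simforusvon
  rule 5 (vowel merger): simforusvon → simforosvon
  ⇒ Nedorish simforosvon

simforosvon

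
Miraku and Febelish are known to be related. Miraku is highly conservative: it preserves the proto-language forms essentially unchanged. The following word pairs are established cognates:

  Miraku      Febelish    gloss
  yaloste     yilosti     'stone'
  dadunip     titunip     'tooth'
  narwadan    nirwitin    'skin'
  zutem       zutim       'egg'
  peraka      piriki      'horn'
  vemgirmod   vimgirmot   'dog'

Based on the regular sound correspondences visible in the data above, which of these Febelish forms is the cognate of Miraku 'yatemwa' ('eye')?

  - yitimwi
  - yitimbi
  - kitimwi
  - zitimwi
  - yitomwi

yaloste ~ yilosti, dadunip ~ titunip — Miraku a corresponds to Febelish i after a consonant, before a consonant other than r, m, n, p, b, f, v.
zutem ~ zutim, vemgirmod ~ vimgirmot — Miraku e corresponds to Febelish i after a consonant, before a nasal.
peraka ~ piriki — Miraku a corresponds to Febelish i word-finally.
Applying these to Miraku 'yatemwa':
  yatemwa → yitemwa   (a→i after a consonant, before a consonant other than r, m, n, p, b, f, v)
  yitemwa → yitimwa   (e→i after a consonant, before a nasal)
  yitimwa → yitimwi   (a→i word-finally)
So the Febelish cognate is 'yitimwi'.

yitimwi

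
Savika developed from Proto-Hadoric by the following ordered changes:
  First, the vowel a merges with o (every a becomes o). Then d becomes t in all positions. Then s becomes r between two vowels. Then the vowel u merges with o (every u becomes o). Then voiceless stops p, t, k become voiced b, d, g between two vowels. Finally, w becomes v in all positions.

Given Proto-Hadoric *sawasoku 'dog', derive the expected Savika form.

sovorogo

Savika: start from *sawasoku.
  rule 1 (vowel merger): sawasoku → sowosoku
  rule 2: no change — sowosoku
  rule 3 (rhotacism): sowosoku → soworoku
  rule 4 (vowel merger): soworoku → soworoko
  rule 5 (intervocalic voicing): soworoko → soworogo
  rule 6 (unconditioned shift): soworogo → sovorogo
  ⇒ Savika sovorogo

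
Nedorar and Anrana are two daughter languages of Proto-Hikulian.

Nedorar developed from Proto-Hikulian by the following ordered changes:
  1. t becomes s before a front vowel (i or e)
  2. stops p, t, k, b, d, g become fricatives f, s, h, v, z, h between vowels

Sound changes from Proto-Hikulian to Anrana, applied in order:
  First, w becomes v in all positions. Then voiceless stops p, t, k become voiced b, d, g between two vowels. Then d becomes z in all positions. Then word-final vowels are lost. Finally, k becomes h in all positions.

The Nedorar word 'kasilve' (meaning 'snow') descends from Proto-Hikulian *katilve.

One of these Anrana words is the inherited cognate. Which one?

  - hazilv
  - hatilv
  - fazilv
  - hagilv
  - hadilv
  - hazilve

hazilv

Anrana: start from *katilve.
  rule 1: no change — katilve
  rule 2 (intervocalic voicing): katilve → kadilve
  rule 3 (unconditioned shift): kadilve → kazilve
  rule 4 (apocope): kazilve → kazilv
  rule 5 (unconditioned shift): kazilv → hazilv
  ⇒ Anrana hazilv
The other candidates each miss or misapply at least one Anrana change.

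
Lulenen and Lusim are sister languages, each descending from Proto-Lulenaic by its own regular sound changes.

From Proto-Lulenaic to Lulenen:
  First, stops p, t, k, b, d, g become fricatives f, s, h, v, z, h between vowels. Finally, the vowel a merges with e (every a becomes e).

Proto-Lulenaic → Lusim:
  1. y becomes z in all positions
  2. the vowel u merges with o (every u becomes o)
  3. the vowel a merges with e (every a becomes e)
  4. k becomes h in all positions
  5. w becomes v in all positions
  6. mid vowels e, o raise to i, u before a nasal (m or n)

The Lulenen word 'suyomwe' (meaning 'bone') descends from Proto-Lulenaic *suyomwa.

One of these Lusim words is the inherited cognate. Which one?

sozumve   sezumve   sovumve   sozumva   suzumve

Lusim: start from *suyomwa.
  rule 1 (unconditioned shift): suyomwa → suzomwa
  rule 2 (vowel merger): suzomwa → sozomwa
  rule 3 (vowel merger): sozomwa → sozomwe
  rule 4: no change — sozomwe
  rule 5 (unconditioned shift): sozomwe → sozomve
  rule 6 (pre-nasal raising): sozomve → sozumve
  ⇒ Lusim sozumve
Only 'sozumve' matches the regular Lusim development of *suyomwa.

sozumve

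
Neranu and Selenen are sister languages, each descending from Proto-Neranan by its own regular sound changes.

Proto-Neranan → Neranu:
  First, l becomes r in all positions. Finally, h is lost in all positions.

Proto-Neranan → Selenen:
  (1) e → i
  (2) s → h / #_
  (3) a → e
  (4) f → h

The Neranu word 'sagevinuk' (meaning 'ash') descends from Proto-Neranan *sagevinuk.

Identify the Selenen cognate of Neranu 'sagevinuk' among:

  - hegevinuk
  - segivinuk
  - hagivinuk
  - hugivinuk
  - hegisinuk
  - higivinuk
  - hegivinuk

hegivinuk

Selenen: *sagevinuk > sagivinuk > hagivinuk > hegivinuk  (by vowel merger, debuccalisation, vowel merger)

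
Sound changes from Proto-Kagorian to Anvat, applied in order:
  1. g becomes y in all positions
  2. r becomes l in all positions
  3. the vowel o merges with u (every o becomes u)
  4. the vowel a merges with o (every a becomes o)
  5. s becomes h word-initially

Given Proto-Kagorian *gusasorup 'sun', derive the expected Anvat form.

Anvat: *gusasorup
  gusasorup → yusasorup   [unconditioned shift]
  yusasorup → yusasolup   [unconditioned shift]
  yusasolup → yusasulup   [vowel merger]
  yusasulup → yusosulup   [vowel merger]
  yusosulup (rule 5 does not apply)
  giving Anvat yusosulup.

yusosulup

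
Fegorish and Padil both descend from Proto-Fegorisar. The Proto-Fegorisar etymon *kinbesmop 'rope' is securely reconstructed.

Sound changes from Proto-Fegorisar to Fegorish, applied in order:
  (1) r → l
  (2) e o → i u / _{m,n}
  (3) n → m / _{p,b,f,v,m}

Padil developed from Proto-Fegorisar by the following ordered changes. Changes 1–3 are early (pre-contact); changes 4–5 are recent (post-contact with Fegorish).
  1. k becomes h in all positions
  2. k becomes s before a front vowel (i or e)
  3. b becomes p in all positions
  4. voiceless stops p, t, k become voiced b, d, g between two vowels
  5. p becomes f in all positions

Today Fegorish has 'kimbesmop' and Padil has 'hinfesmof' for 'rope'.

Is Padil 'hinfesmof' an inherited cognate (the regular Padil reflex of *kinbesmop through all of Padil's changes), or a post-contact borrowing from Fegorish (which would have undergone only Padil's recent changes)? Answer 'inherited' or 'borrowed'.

inherited

If inherited, *kinbesmop would pass through all of Padil's changes:
Padil: start from *kinbesmop.
  rule 1 (unconditioned shift): kinbesmop → hinbesmop
  rule 2: no change — hinbesmop
  rule 3 (unconditioned shift): hinbesmop → hinpesmop
  rule 4: no change — hinpesmop
  rule 5 (unconditioned shift): hinpesmop → hinfesmof
  ⇒ Padil hinfesmof
If borrowed from Fegorish 'kimbesmop' after the early changes, it would undergo only the recent ones:
  rule 4 (intervocalic voicing): no change (kimbesmop)
  rule 5 (unconditioned shift): kimbesmop → kimbesmof
  ⇒ as a loan: kimbesmof
Padil 'hinfesmof' matches the inherited outcome exactly, so it is an inherited cognate, not a loan.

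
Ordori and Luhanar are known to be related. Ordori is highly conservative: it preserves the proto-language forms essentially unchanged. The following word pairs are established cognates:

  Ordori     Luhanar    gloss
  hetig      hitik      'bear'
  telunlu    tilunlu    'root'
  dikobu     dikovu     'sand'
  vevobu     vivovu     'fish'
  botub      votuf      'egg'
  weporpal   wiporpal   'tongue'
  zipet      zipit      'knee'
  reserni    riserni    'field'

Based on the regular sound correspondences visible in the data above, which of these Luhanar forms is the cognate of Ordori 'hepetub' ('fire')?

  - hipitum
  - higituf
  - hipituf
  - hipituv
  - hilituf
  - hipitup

weporpal ~ wiporpal — Ordori e corresponds to Luhanar i after a consonant, before a labial obstruent.
hetig ~ hitik, telunlu ~ tilunlu — Ordori e corresponds to Luhanar i after a consonant, before a consonant other than r, m, n, p, b, f, v.
botub ~ votuf — Ordori b corresponds to Luhanar f word-finally.
Applying these to Ordori 'hepetub':
  hepetub → hipetub   (e→i after a consonant, before a labial obstruent)
  hipetub → hipitub   (e→i after a consonant, before a consonant other than r, m, n, p, b, f, v)
  hipitub → hipituf   (b→f word-finally)
So the Luhanar cognate is 'hipituf'.

hipituf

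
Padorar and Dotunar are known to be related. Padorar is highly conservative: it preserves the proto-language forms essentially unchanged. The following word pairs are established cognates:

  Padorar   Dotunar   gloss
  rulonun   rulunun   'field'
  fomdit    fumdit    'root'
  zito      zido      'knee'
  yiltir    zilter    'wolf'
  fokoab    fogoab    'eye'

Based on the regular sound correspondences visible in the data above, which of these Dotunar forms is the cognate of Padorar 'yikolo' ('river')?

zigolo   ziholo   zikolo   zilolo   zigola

yiltir ~ zilter — Padorar y corresponds to Dotunar z word-initially before a front vowel.
fokoab ~ fogoab — Padorar k corresponds to Dotunar g between vowels (before a back vowel).
Applying these to Padorar 'yikolo':
  yikolo → zikolo   (y→z word-initially before a front vowel)
  zikolo → zigolo   (k→g between vowels (before a back vowel))
So the Dotunar cognate is 'zigolo'.

zigolo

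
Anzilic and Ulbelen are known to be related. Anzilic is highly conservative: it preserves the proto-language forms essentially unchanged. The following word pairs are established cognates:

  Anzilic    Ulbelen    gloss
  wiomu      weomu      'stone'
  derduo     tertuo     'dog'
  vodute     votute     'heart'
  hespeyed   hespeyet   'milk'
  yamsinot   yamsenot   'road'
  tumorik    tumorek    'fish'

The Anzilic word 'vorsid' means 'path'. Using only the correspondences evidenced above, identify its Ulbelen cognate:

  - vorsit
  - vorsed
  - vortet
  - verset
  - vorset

tumorik ~ tumorek — Anzilic i corresponds to Ulbelen e after a consonant, before a consonant other than r, m, n, p, b, f, v.
hespeyed ~ hespeyet — Anzilic d corresponds to Ulbelen t word-finally.
Applying these to Anzilic 'vorsid':
  vorsid → vorsed   (i→e after a consonant, before a consonant other than r, m, n, p, b, f, v)
  vorsed → vorset   (d→t word-finally)
So the Ulbelen cognate is 'vorset'.

vorset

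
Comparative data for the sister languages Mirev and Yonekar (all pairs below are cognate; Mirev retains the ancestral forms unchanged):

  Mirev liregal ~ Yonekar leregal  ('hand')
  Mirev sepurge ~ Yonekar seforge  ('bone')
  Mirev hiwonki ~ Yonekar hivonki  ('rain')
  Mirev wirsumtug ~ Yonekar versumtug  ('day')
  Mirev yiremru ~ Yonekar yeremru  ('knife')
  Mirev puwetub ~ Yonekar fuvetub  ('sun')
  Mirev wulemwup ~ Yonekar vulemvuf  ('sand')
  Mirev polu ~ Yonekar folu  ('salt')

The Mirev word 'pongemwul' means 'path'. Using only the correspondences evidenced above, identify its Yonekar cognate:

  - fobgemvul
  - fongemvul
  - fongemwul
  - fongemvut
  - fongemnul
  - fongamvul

polu ~ folu — Mirev p corresponds to Yonekar f word-initially before a back vowel.
wulemwup ~ vulemvuf — Mirev w corresponds to Yonekar v after a consonant, before a back vowel.
Applying these to Mirev 'pongemwul':
  pongemwul → fongemwul   (p→f word-initially before a back vowel)
  fongemwul → fongemvul   (w→v after a consonant, before a back vowel)
So the Yonekar cognate is 'fongemvul'.

fongemvul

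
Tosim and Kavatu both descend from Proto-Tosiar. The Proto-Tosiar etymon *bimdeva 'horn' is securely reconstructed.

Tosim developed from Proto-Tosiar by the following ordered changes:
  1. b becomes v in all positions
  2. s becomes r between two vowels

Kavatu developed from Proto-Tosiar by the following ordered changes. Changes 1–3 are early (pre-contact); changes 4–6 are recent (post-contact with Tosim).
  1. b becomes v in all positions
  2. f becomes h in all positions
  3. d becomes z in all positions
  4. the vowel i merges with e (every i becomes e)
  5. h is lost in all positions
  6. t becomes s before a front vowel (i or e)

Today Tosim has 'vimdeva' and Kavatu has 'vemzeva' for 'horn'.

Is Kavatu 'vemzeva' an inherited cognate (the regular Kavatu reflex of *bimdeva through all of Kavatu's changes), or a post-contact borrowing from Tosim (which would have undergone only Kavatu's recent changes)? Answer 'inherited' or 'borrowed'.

inherited

If inherited, *bimdeva would pass through all of Kavatu's changes:
Kavatu: *bimdeva
  bimdeva → vimdeva   [unconditioned shift]
  vimdeva (rule 2 does not apply)
  vimdeva → vimzeva   [unconditioned shift]
  vimzeva → vemzeva   [vowel merger]
  vemzeva (rule 5 does not apply)
  vemzeva (rule 6 does not apply)
  giving Kavatu vemzeva.
If borrowed from Tosim 'vimdeva' after the early changes, it would undergo only the recent ones:
  rule 4 (vowel merger): vimdeva → vemdeva
  rule 5 (h-loss): no change (vemdeva)
  rule 6 (palatalisation): no change (vemdeva)
  ⇒ as a loan: vemdeva
Kavatu 'vemzeva' matches the inherited outcome exactly, so it is an inherited cognate, not a loan.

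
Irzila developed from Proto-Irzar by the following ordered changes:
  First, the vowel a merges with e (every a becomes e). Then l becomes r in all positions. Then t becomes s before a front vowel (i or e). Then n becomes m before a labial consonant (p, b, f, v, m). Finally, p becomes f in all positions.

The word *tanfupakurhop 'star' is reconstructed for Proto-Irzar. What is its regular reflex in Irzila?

semfufekurhof

Irzila: start from *tanfupakurhop.
  rule 1 (vowel merger): tanfupakurhop → tenfupekurhop
  rule 2: no change — tenfupekurhop
  rule 3 (palatalisation): tenfupekurhop → senfupekurhop
  rule 4 (nasal place assimilation): senfupekurhop → semfupekurhop
  rule 5 (unconditioned shift): semfupekurhop → semfufekurhof
  ⇒ Irzila semfufekurhof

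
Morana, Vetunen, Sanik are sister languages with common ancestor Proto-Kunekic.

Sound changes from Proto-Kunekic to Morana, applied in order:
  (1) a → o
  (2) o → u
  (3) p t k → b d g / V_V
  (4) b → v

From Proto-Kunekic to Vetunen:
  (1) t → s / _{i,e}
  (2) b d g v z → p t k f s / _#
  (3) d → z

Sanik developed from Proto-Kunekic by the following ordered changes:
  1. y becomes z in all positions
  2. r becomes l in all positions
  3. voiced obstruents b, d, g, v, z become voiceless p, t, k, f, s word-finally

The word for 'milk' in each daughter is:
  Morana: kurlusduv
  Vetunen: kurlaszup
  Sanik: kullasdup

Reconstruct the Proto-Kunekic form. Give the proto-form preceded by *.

Position 5: Morana has u, Vetunen has a, Sanik has a. Vetunen preserves a here (none of its changes turn any other segment into a), so the proto-segment is *a.
Position 3: Morana has r, Vetunen has r, Sanik has l. Morana preserves r here (none of its changes turn any other segment into r), so the proto-segment is *r.
Verify the candidate proto-form against each daughter:
Morana: start from *kurlasdub.
  rule 1 (vowel merger): kurlasdub → kurlosdub
  rule 2 (vowel merger): kurlosdub → kurlusdub
  rule 3: no change — kurlusdub
  rule 4 (unconditioned shift): kurlusdub → kurlusduv
  ⇒ Morana kurlusduv
Vetunen: *kurlasdub > kurlasdup > kurlaszup  (by final devoicing, unconditioned shift)
Sanik: *kurlasdub > kullasdub > kullasdup  (by unconditioned shift, final devoicing)
*kurlasdub is the unique common source.

*kurlasdub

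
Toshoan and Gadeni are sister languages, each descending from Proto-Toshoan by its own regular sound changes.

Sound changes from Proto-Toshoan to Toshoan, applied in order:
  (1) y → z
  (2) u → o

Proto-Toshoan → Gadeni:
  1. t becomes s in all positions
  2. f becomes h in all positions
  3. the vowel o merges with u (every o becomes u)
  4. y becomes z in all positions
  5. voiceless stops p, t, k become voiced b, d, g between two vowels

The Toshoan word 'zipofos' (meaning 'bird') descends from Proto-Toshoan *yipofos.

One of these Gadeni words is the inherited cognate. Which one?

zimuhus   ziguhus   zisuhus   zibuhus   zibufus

Gadeni: *yipofos
  yipofos (rule 1 does not apply)
  yipofos → yipohos   [unconditioned shift]
  yipohos → yipuhus   [vowel merger]
  yipuhus → zipuhus   [unconditioned shift]
  zipuhus → zibuhus   [intervocalic voicing]
  giving Gadeni zibuhus.
The other candidates each miss or misapply at least one Gadeni change.

zibuhus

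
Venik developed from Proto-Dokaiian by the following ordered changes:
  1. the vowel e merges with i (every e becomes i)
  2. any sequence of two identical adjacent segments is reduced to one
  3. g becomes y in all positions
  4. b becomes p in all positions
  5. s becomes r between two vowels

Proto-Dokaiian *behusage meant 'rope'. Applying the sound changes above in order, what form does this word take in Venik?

pihurayi

Venik: *behusage
  behusage → bihusagi   [vowel merger]
  bihusagi (rule 2 does not apply)
  bihusagi → bihusayi   [unconditioned shift]
  bihusayi → pihusayi   [unconditioned shift]
  pihusayi → pihurayi   [rhotacism]
  giving Venik pihurayi.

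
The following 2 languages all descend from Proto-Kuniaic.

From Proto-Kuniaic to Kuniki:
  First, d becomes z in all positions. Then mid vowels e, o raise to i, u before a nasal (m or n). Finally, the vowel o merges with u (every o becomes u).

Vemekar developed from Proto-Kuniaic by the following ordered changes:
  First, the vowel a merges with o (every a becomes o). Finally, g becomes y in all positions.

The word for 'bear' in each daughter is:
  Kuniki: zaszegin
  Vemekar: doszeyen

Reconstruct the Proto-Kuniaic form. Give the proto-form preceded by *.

*daszegen

Position 6: Kuniki has g, Vemekar has y. Kuniki preserves g here (none of its changes turn any other segment into g), so the proto-segment is *g.
Position 2: Kuniki has a, Vemekar has o. Kuniki preserves a here (none of its changes turn any other segment into a), so the proto-segment is *a.
Position 7: Kuniki has i, Vemekar has e. Vemekar preserves e here (none of its changes turn any other segment into e), so the proto-segment is *e.
This points to *daszegen. Verify forward in each daughter:
Kuniki: *daszegen
  daszegen → zaszegen   [unconditioned shift]
  zaszegen → zaszegin   [pre-nasal raising]
  zaszegin (rule 3 does not apply)
  giving Kuniki zaszegin.
Vemekar: start from *daszegen.
  rule 1 (vowel merger): daszegen → doszegen
  rule 2 (unconditioned shift): doszegen → doszeyen
  ⇒ Vemekar doszeyen
Only *daszegen yields all of Kuniki zaszegin, Vemekar doszeyen.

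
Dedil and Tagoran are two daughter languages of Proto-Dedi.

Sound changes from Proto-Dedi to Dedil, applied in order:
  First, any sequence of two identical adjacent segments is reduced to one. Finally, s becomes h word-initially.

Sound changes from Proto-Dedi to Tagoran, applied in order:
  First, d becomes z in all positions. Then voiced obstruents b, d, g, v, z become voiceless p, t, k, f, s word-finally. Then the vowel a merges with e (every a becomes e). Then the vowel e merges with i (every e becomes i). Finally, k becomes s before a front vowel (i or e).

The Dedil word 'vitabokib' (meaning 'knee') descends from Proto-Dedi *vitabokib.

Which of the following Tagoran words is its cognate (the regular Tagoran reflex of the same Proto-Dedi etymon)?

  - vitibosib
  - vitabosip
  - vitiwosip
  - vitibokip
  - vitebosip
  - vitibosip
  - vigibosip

Tagoran: *vitabokib
  vitabokib (rule 1 does not apply)
  vitabokib → vitabokip   [final devoicing]
  vitabokip → vitebokip   [vowel merger]
  vitebokip → vitibokip   [vowel merger]
  vitibokip → vitibosip   [palatalisation]
  giving Tagoran vitibosip.
The other candidates each miss or misapply at least one Tagoran change.

vitibosip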